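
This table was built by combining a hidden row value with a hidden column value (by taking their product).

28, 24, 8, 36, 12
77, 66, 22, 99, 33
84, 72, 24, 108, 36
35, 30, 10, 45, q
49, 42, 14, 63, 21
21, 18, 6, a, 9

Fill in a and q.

Each row is a constant multiple of every other row — this is a multiplication table with the headers hidden.
Row 6 is 6/8 = 3/4 times row 1, so its entry in column 4 is 36 × 3/4 = 27.
Row 4 is 10/8 = 5/4 times row 1, so its entry in column 5 is 12 × 5/4 = 15.

a = 27, q = 15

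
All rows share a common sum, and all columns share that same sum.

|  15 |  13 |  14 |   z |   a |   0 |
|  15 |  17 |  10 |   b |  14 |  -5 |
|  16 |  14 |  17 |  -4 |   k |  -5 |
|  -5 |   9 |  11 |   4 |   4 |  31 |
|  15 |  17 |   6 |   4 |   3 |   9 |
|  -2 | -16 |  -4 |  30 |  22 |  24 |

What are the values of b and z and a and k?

Rows 4 and 5 both sum to 54, so that's the common total.
Row 3 has 16 + 14 + 17 − 4 − 5 = 38; the blank must be 54 − 38 = 16.
Row 2 has 15 + 17 + 10 + 14 − 5 = 51; the blank must be 54 − 51 = 3.
Column 4 has 3 − 4 + 4 + 4 + 30 = 37; the blank must be 54 − 37 = 17.
Row 1 has 15 + 13 + 14 + 17 + 0 = 59; the blank must be 54 − 59 = -5.

b = 3, z = 17, a = -5, k = 16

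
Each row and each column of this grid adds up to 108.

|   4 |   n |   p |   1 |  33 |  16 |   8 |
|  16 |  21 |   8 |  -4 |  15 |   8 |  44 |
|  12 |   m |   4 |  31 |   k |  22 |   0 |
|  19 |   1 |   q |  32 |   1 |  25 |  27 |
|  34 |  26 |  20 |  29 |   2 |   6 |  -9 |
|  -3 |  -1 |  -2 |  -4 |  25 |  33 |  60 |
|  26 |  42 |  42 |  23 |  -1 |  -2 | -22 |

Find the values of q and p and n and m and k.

q = 3, p = 33, n = 13, m = 6, k = 33

The known cells in column 5 total 75, leaving 108 − 75 = 33 for the blank.
The known cells in row 3 total 102, leaving 108 − 102 = 6 for the blank.
The known cells in column 2 total 95, leaving 108 − 95 = 13 for the blank.
The known cells in row 1 total 75, leaving 108 − 75 = 33 for the blank.
The known cells in row 4 total 105, leaving 108 − 105 = 3 for the blank.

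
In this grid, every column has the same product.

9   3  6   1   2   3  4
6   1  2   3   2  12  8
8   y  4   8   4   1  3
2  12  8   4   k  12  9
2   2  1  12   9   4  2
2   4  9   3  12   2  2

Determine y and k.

Columns 4 and 7 each multiply to 3456, so every column has product 3456.
Column 2: 3×1×12×2×4 = 288, so the missing entry is 3456 ÷ 288 = 12.
Column 5: 2×2×4×9×12 = 1728, so the missing entry is 3456 ÷ 1728 = 2.

y = 12, k = 2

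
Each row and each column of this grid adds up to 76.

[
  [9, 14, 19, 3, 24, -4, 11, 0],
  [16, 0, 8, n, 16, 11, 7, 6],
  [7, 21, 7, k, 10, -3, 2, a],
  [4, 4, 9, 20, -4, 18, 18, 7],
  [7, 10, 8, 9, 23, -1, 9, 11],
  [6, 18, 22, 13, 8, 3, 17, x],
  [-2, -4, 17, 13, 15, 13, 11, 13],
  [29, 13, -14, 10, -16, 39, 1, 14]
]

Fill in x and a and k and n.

x = -11, a = 36, k = -4, n = 12

Row 2: 16 + 0 + 8 + 16 + 11 + 7 + 6 = 64, so its missing entry is 76 − 64 = 12.
Column 4: 3 + 12 + 20 + 9 + 13 + 13 + 10 = 80, so its missing entry is 76 − 80 = -4.
Row 3: 7 + 21 + 7 − 4 + 10 − 3 + 2 = 40, so its missing entry is 76 − 40 = 36.
Row 6: 6 + 18 + 22 + 13 + 8 + 3 + 17 = 87, so its missing entry is 76 − 87 = -11.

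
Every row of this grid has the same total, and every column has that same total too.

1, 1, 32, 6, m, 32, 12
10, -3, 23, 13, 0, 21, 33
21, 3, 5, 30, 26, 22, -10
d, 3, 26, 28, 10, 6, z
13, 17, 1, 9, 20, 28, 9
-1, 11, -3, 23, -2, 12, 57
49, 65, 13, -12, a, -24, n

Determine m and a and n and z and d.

Rows 2 and 3 both sum to 97, so that's the common total.
Row 1: 1 + 1 + 32 + 6 + 32 + 12 = 84, so its missing entry is 97 − 84 = 13.
Column 5: 13 + 0 + 26 + 10 + 20 − 2 = 67, so its missing entry is 97 − 67 = 30.
Column 1: 1 + 10 + 21 + 13 − 1 + 49 = 93, so its missing entry is 97 − 93 = 4.
Row 4: 4 + 3 + 26 + 28 + 10 + 6 = 77, so its missing entry is 97 − 77 = 20.
Row 7: 49 + 65 + 13 − 12 + 30 − 24 = 121, so its missing entry is 97 − 121 = -24.

m = 13, a = 30, n = -24, z = 20, d = 4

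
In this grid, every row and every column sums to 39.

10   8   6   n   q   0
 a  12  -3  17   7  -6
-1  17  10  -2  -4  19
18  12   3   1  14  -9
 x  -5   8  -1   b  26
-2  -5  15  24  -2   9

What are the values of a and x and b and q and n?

The known cells in column 4 total 39, leaving 39 − 39 = 0 for the blank.
The known cells in row 1 total 24, leaving 39 − 24 = 15 for the blank.
The known cells in column 5 total 30, leaving 39 − 30 = 9 for the blank.
The known cells in row 5 total 37, leaving 39 − 37 = 2 for the blank.
The known cells in row 2 total 27, leaving 39 − 27 = 12 for the blank.

a = 12, x = 2, b = 9, q = 15, n = 0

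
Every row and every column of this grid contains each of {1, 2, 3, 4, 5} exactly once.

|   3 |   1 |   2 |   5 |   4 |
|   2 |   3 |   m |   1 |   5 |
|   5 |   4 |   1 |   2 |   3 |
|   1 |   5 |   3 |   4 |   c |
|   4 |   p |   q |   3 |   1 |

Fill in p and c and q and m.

p = 2, c = 2, q = 5, m = 4

Cell (2,3): row 2 already has {1, 2, 3, 5} → 4.
At (row 5, col 2): column 2 already has {1, 3, 4, 5}, so the value is 2.
For row 4, column 5: row 4 already has {1, 3, 4, 5}; that leaves 2.
For row 5, column 3: row 5 already has {1, 2, 3, 4}; that leaves 5.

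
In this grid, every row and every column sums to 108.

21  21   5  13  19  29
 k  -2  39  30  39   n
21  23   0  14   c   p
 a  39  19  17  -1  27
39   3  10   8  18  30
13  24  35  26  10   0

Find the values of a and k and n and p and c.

Column 5 has 19 + 39 − 1 + 18 + 10 = 85; the blank must be 108 − 85 = 23.
Row 4 has 39 + 19 + 17 − 1 + 27 = 101; the blank must be 108 − 101 = 7.
Column 1 has 21 + 21 + 7 + 39 + 13 = 101; the blank must be 108 − 101 = 7.
Row 2 has 7 − 2 + 39 + 30 + 39 = 113; the blank must be 108 − 113 = -5.
Row 3 has 21 + 23 + 0 + 14 + 23 = 81; the blank must be 108 − 81 = 27.

a = 7, k = 7, n = -5, p = 27, c = 23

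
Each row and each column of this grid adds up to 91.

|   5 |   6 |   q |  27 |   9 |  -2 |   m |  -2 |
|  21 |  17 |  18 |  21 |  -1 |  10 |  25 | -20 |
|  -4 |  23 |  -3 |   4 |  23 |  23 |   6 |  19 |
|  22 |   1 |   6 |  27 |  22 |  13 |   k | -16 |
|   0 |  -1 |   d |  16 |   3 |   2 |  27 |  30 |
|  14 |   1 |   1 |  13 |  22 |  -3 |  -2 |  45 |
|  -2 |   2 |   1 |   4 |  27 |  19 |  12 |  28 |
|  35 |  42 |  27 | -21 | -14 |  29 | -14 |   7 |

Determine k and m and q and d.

The known cells in row 5 total 77, leaving 91 − 77 = 14 for the blank.
The known cells in column 3 total 64, leaving 91 − 64 = 27 for the blank.
The known cells in row 1 total 70, leaving 91 − 70 = 21 for the blank.
The known cells in row 4 total 75, leaving 91 − 75 = 16 for the blank.

k = 16, m = 21, q = 27, d = 14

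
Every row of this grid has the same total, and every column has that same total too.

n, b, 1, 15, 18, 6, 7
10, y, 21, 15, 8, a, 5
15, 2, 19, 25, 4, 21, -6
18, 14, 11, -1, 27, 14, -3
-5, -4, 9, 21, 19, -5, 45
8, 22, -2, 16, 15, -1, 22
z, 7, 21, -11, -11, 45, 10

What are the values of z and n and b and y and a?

z = 19, n = 15, b = 18, y = 21, a = 0

Rows 3 and 4 both sum to 80, so that's the common total.
The known cells in column 6 total 80, leaving 80 − 80 = 0 for the blank.
The known cells in row 2 total 59, leaving 80 − 59 = 21 for the blank.
The known cells in column 2 total 62, leaving 80 − 62 = 18 for the blank.
The known cells in row 1 total 65, leaving 80 − 65 = 15 for the blank.
The known cells in row 7 total 61, leaving 80 − 61 = 19 for the blank.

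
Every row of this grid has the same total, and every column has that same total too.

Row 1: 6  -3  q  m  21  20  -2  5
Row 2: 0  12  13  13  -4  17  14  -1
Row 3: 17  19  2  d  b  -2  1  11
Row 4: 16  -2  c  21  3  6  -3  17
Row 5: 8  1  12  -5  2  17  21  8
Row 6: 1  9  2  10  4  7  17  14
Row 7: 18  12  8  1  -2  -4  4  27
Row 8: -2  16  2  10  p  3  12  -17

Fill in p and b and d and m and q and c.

p = 40, b = 0, d = 16, m = -2, q = 19, c = 6

Rows 2 and 5 both sum to 64, so that's the common total.
Row 8: -2 + 16 + 2 + 10 + 3 + 12 − 17 = 24, so its missing entry is 64 − 24 = 40.
Column 5: 21 − 4 + 3 + 2 + 4 − 2 + 40 = 64, so its missing entry is 64 − 64 = 0.
Row 3: 17 + 19 + 2 + 0 − 2 + 1 + 11 = 48, so its missing entry is 64 − 48 = 16.
Column 4: 13 + 16 + 21 − 5 + 10 + 1 + 10 = 66, so its missing entry is 64 − 66 = -2.
Row 1: 6 − 3 − 2 + 21 + 20 − 2 + 5 = 45, so its missing entry is 64 − 45 = 19.
Row 4: 16 − 2 + 21 + 3 + 6 − 3 + 17 = 58, so its missing entry is 64 − 58 = 6.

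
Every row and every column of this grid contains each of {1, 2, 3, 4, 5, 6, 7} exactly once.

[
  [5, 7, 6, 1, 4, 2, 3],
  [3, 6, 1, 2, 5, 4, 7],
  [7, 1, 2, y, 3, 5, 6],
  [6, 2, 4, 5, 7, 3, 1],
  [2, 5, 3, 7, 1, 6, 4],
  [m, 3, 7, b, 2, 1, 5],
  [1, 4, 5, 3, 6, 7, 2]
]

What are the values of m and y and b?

m = 4, y = 4, b = 6

At (row 3, col 4): row 3 already has {1, 2, 3, 5, 6, 7}, so the value is 4.
For row 6, column 4: column 4 already has {1, 2, 3, 4, 5, 7}; that leaves 6.
At (row 6, col 1): row 6 already has {1, 2, 3, 5, 6, 7}, so the value is 4.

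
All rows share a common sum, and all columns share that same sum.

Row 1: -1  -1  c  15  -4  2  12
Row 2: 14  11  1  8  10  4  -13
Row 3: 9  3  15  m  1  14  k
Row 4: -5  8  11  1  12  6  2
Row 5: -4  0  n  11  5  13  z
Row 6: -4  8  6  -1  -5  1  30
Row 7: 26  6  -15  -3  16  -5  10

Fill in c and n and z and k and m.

c = 12, n = 5, z = 5, k = -11, m = 4

Rows 2 and 4 both sum to 35, so that's the common total.
Column 4: 15 + 8 + 1 + 11 − 1 − 3 = 31, so its missing entry is 35 − 31 = 4.
Row 1: -1 − 1 + 15 − 4 + 2 + 12 = 23, so its missing entry is 35 − 23 = 12.
Column 3: 12 + 1 + 15 + 11 + 6 − 15 = 30, so its missing entry is 35 − 30 = 5.
Row 5: -4 + 0 + 5 + 11 + 5 + 13 = 30, so its missing entry is 35 − 30 = 5.
Row 3: 9 + 3 + 15 + 4 + 1 + 14 = 46, so its missing entry is 35 − 46 = -11.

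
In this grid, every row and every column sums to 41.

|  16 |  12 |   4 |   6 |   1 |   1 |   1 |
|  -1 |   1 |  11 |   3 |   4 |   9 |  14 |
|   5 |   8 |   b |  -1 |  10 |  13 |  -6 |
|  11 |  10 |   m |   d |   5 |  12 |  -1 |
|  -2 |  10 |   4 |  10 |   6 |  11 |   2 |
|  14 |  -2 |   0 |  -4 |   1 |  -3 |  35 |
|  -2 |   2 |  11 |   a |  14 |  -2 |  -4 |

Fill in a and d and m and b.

Row 7 has -2 + 2 + 11 + 14 − 2 − 4 = 19; the blank must be 41 − 19 = 22.
Column 4 has 6 + 3 − 1 + 10 − 4 + 22 = 36; the blank must be 41 − 36 = 5.
Row 4 has 11 + 10 + 5 + 5 + 12 − 1 = 42; the blank must be 41 − 42 = -1.
Row 3 has 5 + 8 − 1 + 10 + 13 − 6 = 29; the blank must be 41 − 29 = 12.

a = 22, d = 5, m = -1, b = 12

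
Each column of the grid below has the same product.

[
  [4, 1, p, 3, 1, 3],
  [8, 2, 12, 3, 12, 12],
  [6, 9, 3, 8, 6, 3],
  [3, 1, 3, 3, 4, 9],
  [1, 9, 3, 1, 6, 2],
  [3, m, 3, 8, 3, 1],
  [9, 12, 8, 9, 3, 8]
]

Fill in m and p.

m = 8, p = 2

Columns 5 and 6 each multiply to 15552, so every column has product 15552.
Column 2: 1×2×9×1×9×12 = 1944, so the missing entry is 15552 ÷ 1944 = 8.
Column 3: 12×3×3×3×3×8 = 7776, so the missing entry is 15552 ÷ 7776 = 2.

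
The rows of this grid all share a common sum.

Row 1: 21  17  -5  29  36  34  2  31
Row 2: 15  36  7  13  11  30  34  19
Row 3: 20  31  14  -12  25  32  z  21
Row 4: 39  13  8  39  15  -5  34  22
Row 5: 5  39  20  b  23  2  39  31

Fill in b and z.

The complete rows each total 165.
Row 5 is missing 165 − 159 = 6 (since 5 + 39 + 20 + 23 + 2 + 39 + 31 = 159).
Row 3 is missing 165 − 131 = 34 (since 20 + 31 + 14 − 12 + 25 + 32 + 21 = 131).

b = 6, z = 34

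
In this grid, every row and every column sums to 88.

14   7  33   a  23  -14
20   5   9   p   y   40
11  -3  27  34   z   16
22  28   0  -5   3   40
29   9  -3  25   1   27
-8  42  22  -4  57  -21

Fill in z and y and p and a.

The known cells in row 3 total 85, leaving 88 − 85 = 3 for the blank.
The known cells in row 1 total 63, leaving 88 − 63 = 25 for the blank.
The known cells in column 4 total 75, leaving 88 − 75 = 13 for the blank.
The known cells in row 2 total 87, leaving 88 − 87 = 1 for the blank.

z = 3, y = 1, p = 13, a = 25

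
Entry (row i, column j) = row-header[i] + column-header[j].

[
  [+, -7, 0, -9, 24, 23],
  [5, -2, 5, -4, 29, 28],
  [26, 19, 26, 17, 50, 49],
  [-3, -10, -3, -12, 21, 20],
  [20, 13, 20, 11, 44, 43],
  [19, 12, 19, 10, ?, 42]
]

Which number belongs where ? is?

19 + 24 = 43.

43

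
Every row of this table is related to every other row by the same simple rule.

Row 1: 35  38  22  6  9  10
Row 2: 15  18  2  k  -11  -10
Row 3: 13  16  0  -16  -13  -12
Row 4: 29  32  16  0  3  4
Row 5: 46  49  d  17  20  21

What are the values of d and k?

The difference between any two rows is the same in every column — this is an addition table with the headers hidden.
Row 5 minus row 1 is 21 − 10 = 11, so its entry in column 3 is 22 + 11 = 33.
Row 2 minus row 1 is -10 − 10 = -20, so its entry in column 4 is 6 + (-20) = -14.

d = 33, k = -14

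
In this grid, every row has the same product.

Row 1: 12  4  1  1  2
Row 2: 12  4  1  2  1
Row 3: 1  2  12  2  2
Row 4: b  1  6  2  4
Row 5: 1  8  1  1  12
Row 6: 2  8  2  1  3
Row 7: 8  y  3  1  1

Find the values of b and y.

Rows 1 and 5 each multiply to 96, so every row has product 96.
Row 4: 1×6×2×4 = 48, so the missing entry is 96 ÷ 48 = 2.
Row 7: 8×3×1×1 = 24, so the missing entry is 96 ÷ 24 = 4.

b = 2, y = 4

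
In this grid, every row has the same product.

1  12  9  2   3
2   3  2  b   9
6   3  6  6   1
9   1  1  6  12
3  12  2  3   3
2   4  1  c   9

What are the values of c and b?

Rows 3 and 4 each multiply to 648, so every row has product 648.
Row 6: 2×4×1×9 = 72, so the missing entry is 648 ÷ 72 = 9.
Row 2: 2×3×2×9 = 108, so the missing entry is 648 ÷ 108 = 6.

c = 9, b = 6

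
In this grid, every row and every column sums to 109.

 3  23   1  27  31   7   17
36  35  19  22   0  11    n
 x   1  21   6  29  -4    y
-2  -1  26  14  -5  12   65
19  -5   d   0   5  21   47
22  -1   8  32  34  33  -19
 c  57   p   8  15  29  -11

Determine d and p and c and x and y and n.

The known cells in row 5 total 87, leaving 109 − 87 = 22 for the blank.
The known cells in column 3 total 97, leaving 109 − 97 = 12 for the blank.
The known cells in row 7 total 110, leaving 109 − 110 = -1 for the blank.
The known cells in column 1 total 77, leaving 109 − 77 = 32 for the blank.
The known cells in row 3 total 85, leaving 109 − 85 = 24 for the blank.
The known cells in row 2 total 123, leaving 109 − 123 = -14 for the blank.

d = 22, p = 12, c = -1, x = 32, y = 24, n = -14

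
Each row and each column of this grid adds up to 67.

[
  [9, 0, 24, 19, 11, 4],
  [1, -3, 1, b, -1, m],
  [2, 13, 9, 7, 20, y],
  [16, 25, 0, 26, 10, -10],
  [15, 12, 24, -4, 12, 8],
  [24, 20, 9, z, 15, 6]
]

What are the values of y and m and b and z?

y = 16, m = 43, b = 26, z = -7

The known cells in row 6 total 74, leaving 67 − 74 = -7 for the blank.
The known cells in row 3 total 51, leaving 67 − 51 = 16 for the blank.
The known cells in column 4 total 41, leaving 67 − 41 = 26 for the blank.
The known cells in row 2 total 24, leaving 67 − 24 = 43 for the blank.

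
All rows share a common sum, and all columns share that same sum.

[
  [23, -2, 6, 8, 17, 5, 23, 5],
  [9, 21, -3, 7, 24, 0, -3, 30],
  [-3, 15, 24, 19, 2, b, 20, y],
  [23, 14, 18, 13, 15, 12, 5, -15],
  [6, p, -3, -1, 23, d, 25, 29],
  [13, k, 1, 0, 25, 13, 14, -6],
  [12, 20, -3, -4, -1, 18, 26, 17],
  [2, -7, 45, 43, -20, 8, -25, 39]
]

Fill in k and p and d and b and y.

k = 25, p = -1, d = 7, b = 22, y = -14

Rows 1 and 2 both sum to 85, so that's the common total.
Column 8: 5 + 30 − 15 + 29 − 6 + 17 + 39 = 99, so its missing entry is 85 − 99 = -14.
Row 6: 13 + 1 + 0 + 25 + 13 + 14 − 6 = 60, so its missing entry is 85 − 60 = 25.
Row 3: -3 + 15 + 24 + 19 + 2 + 20 − 14 = 63, so its missing entry is 85 − 63 = 22.
Column 6: 5 + 0 + 22 + 12 + 13 + 18 + 8 = 78, so its missing entry is 85 − 78 = 7.
Row 5: 6 − 3 − 1 + 23 + 7 + 25 + 29 = 86, so its missing entry is 85 − 86 = -1.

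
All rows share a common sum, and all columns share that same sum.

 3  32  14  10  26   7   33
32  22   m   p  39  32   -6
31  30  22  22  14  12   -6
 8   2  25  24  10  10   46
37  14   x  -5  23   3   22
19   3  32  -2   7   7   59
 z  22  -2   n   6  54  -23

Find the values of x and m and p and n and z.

Rows 1 and 3 both sum to 125, so that's the common total.
The known cells in row 5 total 94, leaving 125 − 94 = 31 for the blank.
The known cells in column 3 total 122, leaving 125 − 122 = 3 for the blank.
The known cells in column 1 total 130, leaving 125 − 130 = -5 for the blank.
The known cells in row 7 total 52, leaving 125 − 52 = 73 for the blank.
The known cells in row 2 total 122, leaving 125 − 122 = 3 for the blank.

x = 31, m = 3, p = 3, n = 73, z = -5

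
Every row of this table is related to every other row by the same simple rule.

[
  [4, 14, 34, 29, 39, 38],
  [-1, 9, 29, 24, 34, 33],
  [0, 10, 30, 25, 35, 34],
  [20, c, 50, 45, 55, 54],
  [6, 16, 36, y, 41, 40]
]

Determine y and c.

The difference between any two rows is the same in every column — this is an addition table with the headers hidden.
Row 5 minus row 1 is 41 − 39 = 2, so its entry in column 4 is 29 + 2 = 31.
Row 4 minus row 1 is 55 − 39 = 16, so its entry in column 2 is 14 + 16 = 30.

y = 31, c = 30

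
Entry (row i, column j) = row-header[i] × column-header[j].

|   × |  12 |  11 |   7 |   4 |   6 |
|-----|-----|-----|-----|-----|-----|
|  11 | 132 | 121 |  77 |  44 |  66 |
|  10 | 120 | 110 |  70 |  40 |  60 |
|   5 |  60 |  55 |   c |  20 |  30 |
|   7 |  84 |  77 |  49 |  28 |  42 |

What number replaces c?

5 × 7 = 35.

35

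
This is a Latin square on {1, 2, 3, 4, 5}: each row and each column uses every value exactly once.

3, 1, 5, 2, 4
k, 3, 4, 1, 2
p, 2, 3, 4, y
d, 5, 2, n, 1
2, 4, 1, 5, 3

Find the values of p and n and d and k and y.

p = 1, n = 3, d = 4, k = 5, y = 5

For row 3, column 5: column 5 already has {1, 2, 3, 4}; that leaves 5.
For row 3, column 1: row 3 already has {2, 3, 4, 5}; that leaves 1.
At (row 4, col 4): column 4 already has {1, 2, 4, 5}, so the value is 3.
For row 4, column 1: row 4 already has {1, 2, 3, 5}; that leaves 4.
Cell (2,1): row 2 already has {1, 2, 3, 4} → 5.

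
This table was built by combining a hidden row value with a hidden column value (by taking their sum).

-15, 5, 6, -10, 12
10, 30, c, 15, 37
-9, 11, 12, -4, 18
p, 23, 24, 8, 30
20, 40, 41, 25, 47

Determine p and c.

p = 3, c = 31

The difference between any two rows is the same in every column — this is an addition table with the headers hidden.
Row 4 minus row 1 is 30 − 12 = 18, so its entry in column 1 is -15 + 18 = 3.
Row 2 minus row 1 is 37 − 12 = 25, so its entry in column 3 is 6 + 25 = 31.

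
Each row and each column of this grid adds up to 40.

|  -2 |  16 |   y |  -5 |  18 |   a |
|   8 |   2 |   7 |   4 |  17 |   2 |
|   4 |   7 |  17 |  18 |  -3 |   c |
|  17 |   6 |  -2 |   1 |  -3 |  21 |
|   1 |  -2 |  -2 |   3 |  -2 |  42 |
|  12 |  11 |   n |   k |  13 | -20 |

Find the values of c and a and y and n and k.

Column 4 has -5 + 4 + 18 + 1 + 3 = 21; the blank must be 40 − 21 = 19.
Row 3 has 4 + 7 + 17 + 18 − 3 = 43; the blank must be 40 − 43 = -3.
Column 6 has 2 − 3 + 21 + 42 − 20 = 42; the blank must be 40 − 42 = -2.
Row 1 has -2 + 16 − 5 + 18 − 2 = 25; the blank must be 40 − 25 = 15.
Row 6 has 12 + 11 + 19 + 13 − 20 = 35; the blank must be 40 − 35 = 5.

c = -3, a = -2, y = 15, n = 5, k = 19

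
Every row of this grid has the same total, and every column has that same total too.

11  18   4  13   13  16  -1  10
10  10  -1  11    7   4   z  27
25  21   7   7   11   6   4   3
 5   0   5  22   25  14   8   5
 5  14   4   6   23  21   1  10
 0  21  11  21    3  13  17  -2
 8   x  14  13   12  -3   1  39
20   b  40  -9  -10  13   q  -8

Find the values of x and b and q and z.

Rows 1 and 3 both sum to 84, so that's the common total.
Row 7 has 8 + 14 + 13 + 12 − 3 + 1 + 39 = 84; the blank must be 84 − 84 = 0.
Row 2 has 10 + 10 − 1 + 11 + 7 + 4 + 27 = 68; the blank must be 84 − 68 = 16.
Column 7 has -1 + 16 + 4 + 8 + 1 + 17 + 1 = 46; the blank must be 84 − 46 = 38.
Row 8 has 20 + 40 − 9 − 10 + 13 + 38 − 8 = 84; the blank must be 84 − 84 = 0.

x = 0, b = 0, q = 38, z = 16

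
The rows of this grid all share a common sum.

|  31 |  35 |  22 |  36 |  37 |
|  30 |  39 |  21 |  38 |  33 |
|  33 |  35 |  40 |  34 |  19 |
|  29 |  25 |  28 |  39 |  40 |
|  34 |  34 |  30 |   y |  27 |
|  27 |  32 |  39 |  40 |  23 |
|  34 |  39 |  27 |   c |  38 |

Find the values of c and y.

c = 23, y = 36

Row 2 sums to 161 and so does row 6; that's the common total.
In row 7 the known cells total 138, leaving 161 − 138 = 23.
In row 5 the known cells total 125, leaving 161 − 125 = 36.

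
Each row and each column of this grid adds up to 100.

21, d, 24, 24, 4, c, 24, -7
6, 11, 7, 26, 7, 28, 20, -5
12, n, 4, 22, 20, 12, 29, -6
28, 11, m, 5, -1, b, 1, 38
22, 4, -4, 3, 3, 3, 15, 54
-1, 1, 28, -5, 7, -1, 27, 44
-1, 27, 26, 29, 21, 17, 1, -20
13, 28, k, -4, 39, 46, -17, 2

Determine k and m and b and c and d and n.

k = -7, m = 22, b = -4, c = -1, d = 11, n = 7

Row 3: 12 + 4 + 22 + 20 + 12 + 29 − 6 = 93, so its missing entry is 100 − 93 = 7.
Column 2: 11 + 7 + 11 + 4 + 1 + 27 + 28 = 89, so its missing entry is 100 − 89 = 11.
Row 8: 13 + 28 − 4 + 39 + 46 − 17 + 2 = 107, so its missing entry is 100 − 107 = -7.
Row 1: 21 + 11 + 24 + 24 + 4 + 24 − 7 = 101, so its missing entry is 100 − 101 = -1.
Column 3: 24 + 7 + 4 − 4 + 28 + 26 − 7 = 78, so its missing entry is 100 − 78 = 22.
Row 4: 28 + 11 + 22 + 5 − 1 + 1 + 38 = 104, so its missing entry is 100 − 104 = -4.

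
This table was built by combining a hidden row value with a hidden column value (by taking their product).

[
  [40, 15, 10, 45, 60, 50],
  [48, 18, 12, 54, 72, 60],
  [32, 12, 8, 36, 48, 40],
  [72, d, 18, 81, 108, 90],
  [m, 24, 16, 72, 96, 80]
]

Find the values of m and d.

m = 64, d = 27

Each row is a constant multiple of every other row — this is a multiplication table with the headers hidden.
Row 5 is 16/10 = 8/5 times row 1, so its entry in column 1 is 40 × 8/5 = 64.
Row 4 is 18/10 = 9/5 times row 1, so its entry in column 2 is 15 × 9/5 = 27.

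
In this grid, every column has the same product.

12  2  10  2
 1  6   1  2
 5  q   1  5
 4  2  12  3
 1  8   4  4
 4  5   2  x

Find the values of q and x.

q = 1, x = 4

Columns 1 and 3 each multiply to 960, so every column has product 960.
Column 2: 2×6×2×8×5 = 960, so the missing entry is 960 ÷ 960 = 1.
Column 4: 2×2×5×3×4 = 240, so the missing entry is 960 ÷ 240 = 4.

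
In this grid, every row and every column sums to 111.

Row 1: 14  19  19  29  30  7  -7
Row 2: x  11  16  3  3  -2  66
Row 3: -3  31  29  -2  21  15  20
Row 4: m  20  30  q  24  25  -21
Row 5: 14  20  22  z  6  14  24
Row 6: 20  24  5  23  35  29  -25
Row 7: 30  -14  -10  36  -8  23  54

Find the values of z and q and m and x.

Row 2 has 11 + 16 + 3 + 3 − 2 + 66 = 97; the blank must be 111 − 97 = 14.
Column 1 has 14 + 14 − 3 + 14 + 20 + 30 = 89; the blank must be 111 − 89 = 22.
Row 4 has 22 + 20 + 30 + 24 + 25 − 21 = 100; the blank must be 111 − 100 = 11.
Row 5 has 14 + 20 + 22 + 6 + 14 + 24 = 100; the blank must be 111 − 100 = 11.

z = 11, q = 11, m = 22, x = 14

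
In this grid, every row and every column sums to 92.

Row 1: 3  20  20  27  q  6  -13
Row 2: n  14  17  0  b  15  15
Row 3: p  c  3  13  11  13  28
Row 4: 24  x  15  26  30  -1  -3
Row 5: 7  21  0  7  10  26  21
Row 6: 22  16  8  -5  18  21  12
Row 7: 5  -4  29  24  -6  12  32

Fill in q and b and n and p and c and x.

The known cells in row 1 total 63, leaving 92 − 63 = 29 for the blank.
The known cells in row 4 total 91, leaving 92 − 91 = 1 for the blank.
The known cells in column 2 total 68, leaving 92 − 68 = 24 for the blank.
The known cells in row 3 total 92, leaving 92 − 92 = 0 for the blank.
The known cells in column 5 total 92, leaving 92 − 92 = 0 for the blank.
The known cells in row 2 total 61, leaving 92 − 61 = 31 for the blank.

q = 29, b = 0, n = 31, p = 0, c = 24, x = 1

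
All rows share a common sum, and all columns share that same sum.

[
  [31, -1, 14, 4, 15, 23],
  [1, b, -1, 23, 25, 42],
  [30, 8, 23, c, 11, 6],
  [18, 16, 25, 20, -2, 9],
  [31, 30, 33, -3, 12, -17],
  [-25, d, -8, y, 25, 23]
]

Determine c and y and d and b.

c = 8, y = 34, d = 37, b = -4

Rows 1 and 4 both sum to 86, so that's the common total.
Row 3 has 30 + 8 + 23 + 11 + 6 = 78; the blank must be 86 − 78 = 8.
Column 4 has 4 + 23 + 8 + 20 − 3 = 52; the blank must be 86 − 52 = 34.
Row 6 has -25 − 8 + 34 + 25 + 23 = 49; the blank must be 86 − 49 = 37.
Row 2 has 1 − 1 + 23 + 25 + 42 = 90; the blank must be 86 − 90 = -4.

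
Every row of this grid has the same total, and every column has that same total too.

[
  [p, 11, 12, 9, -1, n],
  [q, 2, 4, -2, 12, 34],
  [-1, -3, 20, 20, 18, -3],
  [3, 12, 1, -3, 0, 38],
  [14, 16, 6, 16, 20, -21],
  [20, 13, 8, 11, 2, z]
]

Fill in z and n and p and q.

z = -3, n = 6, p = 14, q = 1

Rows 3 and 4 both sum to 51, so that's the common total.
Row 2 has 2 + 4 − 2 + 12 + 34 = 50; the blank must be 51 − 50 = 1.
Row 6 has 20 + 13 + 8 + 11 + 2 = 54; the blank must be 51 − 54 = -3.
Column 6 has 34 − 3 + 38 − 21 − 3 = 45; the blank must be 51 − 45 = 6.
Row 1 has 11 + 12 + 9 − 1 + 6 = 37; the blank must be 51 − 37 = 14.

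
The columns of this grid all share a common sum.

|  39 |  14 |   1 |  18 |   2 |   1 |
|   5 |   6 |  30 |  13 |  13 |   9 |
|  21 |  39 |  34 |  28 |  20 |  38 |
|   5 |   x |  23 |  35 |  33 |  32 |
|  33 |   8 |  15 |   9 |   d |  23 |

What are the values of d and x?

Columns 1 and 6 both add up to 103, so every column sums to 103.
Column 5: 2 + 13 + 20 + 33 = 68, so the missing entry is 103 − 68 = 35.
Column 2: 14 + 6 + 39 + 8 = 67, so the missing entry is 103 − 67 = 36.

d = 35, x = 36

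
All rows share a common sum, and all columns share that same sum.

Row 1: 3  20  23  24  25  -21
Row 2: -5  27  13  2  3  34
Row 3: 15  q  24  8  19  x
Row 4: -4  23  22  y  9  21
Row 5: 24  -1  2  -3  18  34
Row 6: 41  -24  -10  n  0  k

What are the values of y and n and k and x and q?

y = 3, n = 40, k = 27, x = -21, q = 29

Rows 1 and 2 both sum to 74, so that's the common total.
Column 2 has 20 + 27 + 23 − 1 − 24 = 45; the blank must be 74 − 45 = 29.
Row 4 has -4 + 23 + 22 + 9 + 21 = 71; the blank must be 74 − 71 = 3.
Column 4 has 24 + 2 + 8 + 3 − 3 = 34; the blank must be 74 − 34 = 40.
Row 6 has 41 − 24 − 10 + 40 + 0 = 47; the blank must be 74 − 47 = 27.
Row 3 has 15 + 29 + 24 + 8 + 19 = 95; the blank must be 74 − 95 = -21.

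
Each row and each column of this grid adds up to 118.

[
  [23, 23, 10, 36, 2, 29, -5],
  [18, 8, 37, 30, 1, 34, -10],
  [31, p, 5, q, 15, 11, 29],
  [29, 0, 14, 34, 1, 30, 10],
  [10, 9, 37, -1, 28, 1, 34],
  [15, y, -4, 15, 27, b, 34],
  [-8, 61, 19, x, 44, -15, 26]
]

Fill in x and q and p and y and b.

x = -9, q = 13, p = 14, y = 3, b = 28

Column 6 has 29 + 34 + 11 + 30 + 1 − 15 = 90; the blank must be 118 − 90 = 28.
Row 6 has 15 − 4 + 15 + 27 + 28 + 34 = 115; the blank must be 118 − 115 = 3.
Column 2 has 23 + 8 + 0 + 9 + 3 + 61 = 104; the blank must be 118 − 104 = 14.
Row 3 has 31 + 14 + 5 + 15 + 11 + 29 = 105; the blank must be 118 − 105 = 13.
Row 7 has -8 + 61 + 19 + 44 − 15 + 26 = 127; the blank must be 118 − 127 = -9.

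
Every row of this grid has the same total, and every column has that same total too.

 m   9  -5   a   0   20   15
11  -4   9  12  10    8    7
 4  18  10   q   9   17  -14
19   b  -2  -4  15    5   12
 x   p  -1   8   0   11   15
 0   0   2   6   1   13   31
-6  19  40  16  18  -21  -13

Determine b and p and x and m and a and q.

b = 8, p = 3, x = 17, m = 8, a = 6, q = 9

Rows 2 and 6 both sum to 53, so that's the common total.
The known cells in row 4 total 45, leaving 53 − 45 = 8 for the blank.
The known cells in row 3 total 44, leaving 53 − 44 = 9 for the blank.
The known cells in column 4 total 47, leaving 53 − 47 = 6 for the blank.
The known cells in row 1 total 45, leaving 53 − 45 = 8 for the blank.
The known cells in column 1 total 36, leaving 53 − 36 = 17 for the blank.
The known cells in row 5 total 50, leaving 53 − 50 = 3 for the blank.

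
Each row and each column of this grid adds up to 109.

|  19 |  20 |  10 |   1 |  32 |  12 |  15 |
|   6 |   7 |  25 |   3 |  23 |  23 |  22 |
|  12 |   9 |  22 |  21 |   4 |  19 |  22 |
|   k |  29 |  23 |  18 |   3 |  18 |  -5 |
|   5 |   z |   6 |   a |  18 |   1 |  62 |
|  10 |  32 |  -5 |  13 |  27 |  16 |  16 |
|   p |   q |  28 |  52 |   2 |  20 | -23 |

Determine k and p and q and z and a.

The known cells in column 4 total 108, leaving 109 − 108 = 1 for the blank.
The known cells in row 4 total 86, leaving 109 − 86 = 23 for the blank.
The known cells in column 1 total 75, leaving 109 − 75 = 34 for the blank.
The known cells in row 7 total 113, leaving 109 − 113 = -4 for the blank.
The known cells in row 5 total 93, leaving 109 − 93 = 16 for the blank.

k = 23, p = 34, q = -4, z = 16, a = 1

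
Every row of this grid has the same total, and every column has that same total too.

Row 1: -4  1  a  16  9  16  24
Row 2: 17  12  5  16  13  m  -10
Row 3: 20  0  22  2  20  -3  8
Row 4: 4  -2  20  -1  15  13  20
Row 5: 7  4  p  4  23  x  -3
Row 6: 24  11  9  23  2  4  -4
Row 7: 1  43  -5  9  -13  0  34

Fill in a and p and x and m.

a = 7, p = 11, x = 23, m = 16

Rows 3 and 4 both sum to 69, so that's the common total.
Row 1: -4 + 1 + 16 + 9 + 16 + 24 = 62, so its missing entry is 69 − 62 = 7.
Column 3: 7 + 5 + 22 + 20 + 9 − 5 = 58, so its missing entry is 69 − 58 = 11.
Row 5: 7 + 4 + 11 + 4 + 23 − 3 = 46, so its missing entry is 69 − 46 = 23.
Row 2: 17 + 12 + 5 + 16 + 13 − 10 = 53, so its missing entry is 69 − 53 = 16.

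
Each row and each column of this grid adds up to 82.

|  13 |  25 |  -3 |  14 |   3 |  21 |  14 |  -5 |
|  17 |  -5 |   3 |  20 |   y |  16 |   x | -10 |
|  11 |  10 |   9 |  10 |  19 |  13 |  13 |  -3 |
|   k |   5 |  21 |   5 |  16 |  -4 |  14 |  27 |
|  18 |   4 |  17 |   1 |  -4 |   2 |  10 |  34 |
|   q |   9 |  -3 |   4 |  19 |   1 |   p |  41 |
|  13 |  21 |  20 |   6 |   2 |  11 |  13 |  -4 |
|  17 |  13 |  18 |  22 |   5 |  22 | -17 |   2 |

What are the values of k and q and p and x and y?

The known cells in column 5 total 60, leaving 82 − 60 = 22 for the blank.
The known cells in row 4 total 84, leaving 82 − 84 = -2 for the blank.
The known cells in column 1 total 87, leaving 82 − 87 = -5 for the blank.
The known cells in row 6 total 66, leaving 82 − 66 = 16 for the blank.
The known cells in row 2 total 63, leaving 82 − 63 = 19 for the blank.

k = -2, q = -5, p = 16, x = 19, y = 22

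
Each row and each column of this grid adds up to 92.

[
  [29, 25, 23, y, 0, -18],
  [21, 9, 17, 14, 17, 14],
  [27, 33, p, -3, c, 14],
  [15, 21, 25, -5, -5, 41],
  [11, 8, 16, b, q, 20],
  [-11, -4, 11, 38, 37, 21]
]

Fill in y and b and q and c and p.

Row 1 has 29 + 25 + 23 + 0 − 18 = 59; the blank must be 92 − 59 = 33.
Column 4 has 33 + 14 − 3 − 5 + 38 = 77; the blank must be 92 − 77 = 15.
Row 5 has 11 + 8 + 16 + 15 + 20 = 70; the blank must be 92 − 70 = 22.
Column 5 has 0 + 17 − 5 + 22 + 37 = 71; the blank must be 92 − 71 = 21.
Row 3 has 27 + 33 − 3 + 21 + 14 = 92; the blank must be 92 − 92 = 0.

y = 33, b = 15, q = 22, c = 21, p = 0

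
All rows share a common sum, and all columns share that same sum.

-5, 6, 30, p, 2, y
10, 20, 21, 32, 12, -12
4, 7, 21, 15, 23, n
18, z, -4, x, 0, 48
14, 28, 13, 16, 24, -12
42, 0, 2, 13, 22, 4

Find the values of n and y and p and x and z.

Rows 2 and 5 both sum to 83, so that's the common total.
Column 2: 6 + 20 + 7 + 28 + 0 = 61, so its missing entry is 83 − 61 = 22.
Row 4: 18 + 22 − 4 + 0 + 48 = 84, so its missing entry is 83 − 84 = -1.
Column 4: 32 + 15 − 1 + 16 + 13 = 75, so its missing entry is 83 − 75 = 8.
Row 1: -5 + 6 + 30 + 8 + 2 = 41, so its missing entry is 83 − 41 = 42.
Row 3: 4 + 7 + 21 + 15 + 23 = 70, so its missing entry is 83 − 70 = 13.

n = 13, y = 42, p = 8, x = -1, z = 22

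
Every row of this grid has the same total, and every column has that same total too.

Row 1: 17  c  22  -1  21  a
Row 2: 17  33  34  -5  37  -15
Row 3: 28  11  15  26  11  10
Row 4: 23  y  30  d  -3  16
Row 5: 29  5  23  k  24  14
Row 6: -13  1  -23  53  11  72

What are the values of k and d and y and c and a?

Rows 2 and 3 both sum to 101, so that's the common total.
The known cells in row 5 total 95, leaving 101 − 95 = 6 for the blank.
The known cells in column 4 total 79, leaving 101 − 79 = 22 for the blank.
The known cells in row 4 total 88, leaving 101 − 88 = 13 for the blank.
The known cells in column 2 total 63, leaving 101 − 63 = 38 for the blank.
The known cells in row 1 total 97, leaving 101 − 97 = 4 for the blank.

k = 6, d = 22, y = 13, c = 38, a = 4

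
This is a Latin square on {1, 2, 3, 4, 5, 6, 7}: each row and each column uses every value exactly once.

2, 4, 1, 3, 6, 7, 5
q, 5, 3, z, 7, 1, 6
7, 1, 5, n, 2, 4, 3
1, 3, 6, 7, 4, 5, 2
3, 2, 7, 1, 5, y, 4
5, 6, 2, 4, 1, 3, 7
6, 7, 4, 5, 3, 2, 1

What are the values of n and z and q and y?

n = 6, z = 2, q = 4, y = 6

Cell (3,4): row 3 already has {1, 2, 3, 4, 5, 7} → 6.
For row 2, column 1: column 1 already has {1, 2, 3, 5, 6, 7}; that leaves 4.
Cell (5,6): row 5 already has {1, 2, 3, 4, 5, 7} → 6.
For row 2, column 4: row 2 already has {1, 3, 4, 5, 6, 7}; that leaves 2.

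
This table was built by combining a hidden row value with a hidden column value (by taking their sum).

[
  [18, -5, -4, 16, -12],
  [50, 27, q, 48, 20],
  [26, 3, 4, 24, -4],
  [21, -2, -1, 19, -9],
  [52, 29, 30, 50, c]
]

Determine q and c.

q = 28, c = 22

The difference between any two rows is the same in every column — this is an addition table with the headers hidden.
Row 2 minus row 1 is 48 − 16 = 32, so its entry in column 3 is -4 + 32 = 28.
Row 5 minus row 1 is 50 − 16 = 34, so its entry in column 5 is -12 + 34 = 22.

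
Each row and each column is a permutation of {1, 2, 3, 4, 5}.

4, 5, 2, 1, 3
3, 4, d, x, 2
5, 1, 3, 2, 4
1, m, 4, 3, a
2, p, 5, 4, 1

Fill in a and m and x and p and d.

a = 5, m = 2, x = 5, p = 3, d = 1

Cell (2,3): column 3 already has {2, 3, 4, 5} → 1.
At (row 4, col 5): column 5 already has {1, 2, 3, 4}, so the value is 5.
At (row 5, col 2): row 5 already has {1, 2, 4, 5}, so the value is 3.
For row 4, column 2: row 4 already has {1, 3, 4, 5}; that leaves 2.
At (row 2, col 4): row 2 already has {1, 2, 3, 4}, so the value is 5.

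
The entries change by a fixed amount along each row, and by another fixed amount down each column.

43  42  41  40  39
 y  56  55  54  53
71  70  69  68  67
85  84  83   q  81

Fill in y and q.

y = 57, q = 82

Along each row the entries change by -1 per step; down each column they change by 14.
Row 2: from 56 at column 2, stepping by -1 to column 1 gives 57.
Row 4: from 85 at column 1, stepping by -1 to column 4 gives 82.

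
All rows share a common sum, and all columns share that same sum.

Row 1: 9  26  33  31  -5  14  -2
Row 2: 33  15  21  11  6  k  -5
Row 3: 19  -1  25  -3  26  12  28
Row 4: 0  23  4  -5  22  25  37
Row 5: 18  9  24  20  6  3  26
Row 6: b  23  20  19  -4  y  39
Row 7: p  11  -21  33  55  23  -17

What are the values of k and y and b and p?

k = 25, y = 4, b = 5, p = 22

Rows 1 and 3 both sum to 106, so that's the common total.
The known cells in row 7 total 84, leaving 106 − 84 = 22 for the blank.
The known cells in column 1 total 101, leaving 106 − 101 = 5 for the blank.
The known cells in row 6 total 102, leaving 106 − 102 = 4 for the blank.
The known cells in row 2 total 81, leaving 106 − 81 = 25 for the blank.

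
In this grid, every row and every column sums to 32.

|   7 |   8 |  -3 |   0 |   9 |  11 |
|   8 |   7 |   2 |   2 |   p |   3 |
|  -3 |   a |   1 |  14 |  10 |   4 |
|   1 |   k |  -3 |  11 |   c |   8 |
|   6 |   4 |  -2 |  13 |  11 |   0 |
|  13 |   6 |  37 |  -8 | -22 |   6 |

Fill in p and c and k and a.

p = 10, c = 14, k = 1, a = 6

Row 3 has -3 + 1 + 14 + 10 + 4 = 26; the blank must be 32 − 26 = 6.
Column 2 has 8 + 7 + 6 + 4 + 6 = 31; the blank must be 32 − 31 = 1.
Row 4 has 1 + 1 − 3 + 11 + 8 = 18; the blank must be 32 − 18 = 14.
Row 2 has 8 + 7 + 2 + 2 + 3 = 22; the blank must be 32 − 22 = 10.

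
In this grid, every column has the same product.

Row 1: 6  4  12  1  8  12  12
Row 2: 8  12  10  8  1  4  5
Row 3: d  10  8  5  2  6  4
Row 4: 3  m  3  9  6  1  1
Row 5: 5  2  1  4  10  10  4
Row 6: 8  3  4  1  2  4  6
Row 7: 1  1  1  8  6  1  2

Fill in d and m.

Columns 4 and 6 each multiply to 11520, so every column has product 11520.
Column 1: 6×8×3×5×8×1 = 5760, so the missing entry is 11520 ÷ 5760 = 2.
Column 2: 4×12×10×2×3×1 = 2880, so the missing entry is 11520 ÷ 2880 = 4.

d = 2, m = 4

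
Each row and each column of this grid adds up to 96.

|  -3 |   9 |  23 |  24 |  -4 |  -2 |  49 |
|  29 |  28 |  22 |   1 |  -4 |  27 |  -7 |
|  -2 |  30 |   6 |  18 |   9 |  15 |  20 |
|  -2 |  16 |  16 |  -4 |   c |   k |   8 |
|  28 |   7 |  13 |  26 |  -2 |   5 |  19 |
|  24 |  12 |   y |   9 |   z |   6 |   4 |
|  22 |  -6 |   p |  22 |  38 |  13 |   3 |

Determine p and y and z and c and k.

p = 4, y = 12, z = 29, c = 30, k = 32

The known cells in row 7 total 92, leaving 96 − 92 = 4 for the blank.
The known cells in column 6 total 64, leaving 96 − 64 = 32 for the blank.
The known cells in row 4 total 66, leaving 96 − 66 = 30 for the blank.
The known cells in column 5 total 67, leaving 96 − 67 = 29 for the blank.
The known cells in row 6 total 84, leaving 96 − 84 = 12 for the blank.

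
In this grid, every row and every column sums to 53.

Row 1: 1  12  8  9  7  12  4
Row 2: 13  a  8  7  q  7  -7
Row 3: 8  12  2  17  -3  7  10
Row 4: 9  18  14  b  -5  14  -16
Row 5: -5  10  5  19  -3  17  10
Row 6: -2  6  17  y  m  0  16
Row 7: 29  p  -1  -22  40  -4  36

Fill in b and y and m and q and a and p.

b = 19, y = 4, m = 12, q = 5, a = 20, p = -25

Row 7 has 29 − 1 − 22 + 40 − 4 + 36 = 78; the blank must be 53 − 78 = -25.
Column 2 has 12 + 12 + 18 + 10 + 6 − 25 = 33; the blank must be 53 − 33 = 20.
Row 2 has 13 + 20 + 8 + 7 + 7 − 7 = 48; the blank must be 53 − 48 = 5.
Column 5 has 7 + 5 − 3 − 5 − 3 + 40 = 41; the blank must be 53 − 41 = 12.
Row 4 has 9 + 18 + 14 − 5 + 14 − 16 = 34; the blank must be 53 − 34 = 19.
Row 6 has -2 + 6 + 17 + 12 + 0 + 16 = 49; the blank must be 53 − 49 = 4.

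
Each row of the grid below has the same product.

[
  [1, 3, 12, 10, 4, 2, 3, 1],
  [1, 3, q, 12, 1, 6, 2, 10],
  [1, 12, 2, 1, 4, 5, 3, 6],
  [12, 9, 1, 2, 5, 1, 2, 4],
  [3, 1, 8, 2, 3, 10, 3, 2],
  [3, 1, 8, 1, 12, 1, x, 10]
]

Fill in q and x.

Rows 3 and 5 each multiply to 8640, so every row has product 8640.
Row 2: 1×3×12×1×6×2×10 = 4320, so the missing entry is 8640 ÷ 4320 = 2.
Row 6: 3×1×8×1×12×1×10 = 2880, so the missing entry is 8640 ÷ 2880 = 3.

q = 2, x = 3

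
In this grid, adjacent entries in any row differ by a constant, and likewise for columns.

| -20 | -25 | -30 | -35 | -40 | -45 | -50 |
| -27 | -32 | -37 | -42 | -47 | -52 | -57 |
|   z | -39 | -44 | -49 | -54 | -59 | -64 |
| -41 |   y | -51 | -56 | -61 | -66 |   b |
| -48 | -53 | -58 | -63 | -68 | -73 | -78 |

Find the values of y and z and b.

Along each row the entries change by -5 per step; down each column they change by -7.
Row 4: from -41 at column 1, stepping by -5 to column 2 gives -46.
Row 3: from -39 at column 2, stepping by -5 to column 1 gives -34.
Row 4: from -41 at column 1, stepping by -5 to column 7 gives -71.

y = -46, z = -34, b = -71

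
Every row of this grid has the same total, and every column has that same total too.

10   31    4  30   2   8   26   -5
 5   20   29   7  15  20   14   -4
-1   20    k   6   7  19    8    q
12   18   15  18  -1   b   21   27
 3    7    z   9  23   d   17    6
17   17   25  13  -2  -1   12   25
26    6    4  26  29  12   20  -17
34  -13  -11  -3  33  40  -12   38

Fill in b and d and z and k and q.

Rows 1 and 2 both sum to 106, so that's the common total.
The known cells in column 8 total 70, leaving 106 − 70 = 36 for the blank.
The known cells in row 3 total 95, leaving 106 − 95 = 11 for the blank.
The known cells in column 3 total 77, leaving 106 − 77 = 29 for the blank.
The known cells in row 5 total 94, leaving 106 − 94 = 12 for the blank.
The known cells in row 4 total 110, leaving 106 − 110 = -4 for the blank.

b = -4, d = 12, z = 29, k = 11, q = 36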